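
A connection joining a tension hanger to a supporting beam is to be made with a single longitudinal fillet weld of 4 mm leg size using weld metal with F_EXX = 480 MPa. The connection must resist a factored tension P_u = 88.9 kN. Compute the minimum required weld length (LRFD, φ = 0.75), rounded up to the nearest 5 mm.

Throat t_e = 0.707 × 4 = 2.828 mm.
φr_n = 0.75 × 0.6 × 480 × 2.828 × 10⁻³ = 0.6108 kN/mm.
L_req = P_u / φr_n = 88.9 / 0.6108 = 145.5 mm total.
Round up → use L = 150 mm.

L = 150 mm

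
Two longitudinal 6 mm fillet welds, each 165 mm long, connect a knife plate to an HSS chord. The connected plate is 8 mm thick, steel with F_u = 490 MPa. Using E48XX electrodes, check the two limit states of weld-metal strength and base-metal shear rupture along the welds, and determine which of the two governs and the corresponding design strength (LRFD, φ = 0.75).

φR_n ≈ 302 kN (weld metal governs)

E48XX → F_EXX = 480 MPa.
t_e = 0.707 × 6 = 4.242 mm; L = 330 mm.
Weld metal: φR_n = 0.75 × 0.6 × 480 × 4.242 × 330 × 10⁻³ = 302.4 kN.
Base metal (shear rupture): φR_n = 0.75 × 0.6 × 490 × 8 × 330 × 10⁻³ = 582.1 kN.
Governing: weld metal.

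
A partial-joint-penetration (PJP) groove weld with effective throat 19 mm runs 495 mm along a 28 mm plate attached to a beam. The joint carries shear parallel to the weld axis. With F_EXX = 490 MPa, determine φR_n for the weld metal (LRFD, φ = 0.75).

Effective throat (given) t_e = 19 mm.
A_we = 19 × 495 = 9405 mm².
F_nw = 0.6 F_EXX = 294 MPa.
φR_n = 0.75 × 294 × 9405 × 10⁻³ = 2074 kN.

φR_n ≈ 2070 kN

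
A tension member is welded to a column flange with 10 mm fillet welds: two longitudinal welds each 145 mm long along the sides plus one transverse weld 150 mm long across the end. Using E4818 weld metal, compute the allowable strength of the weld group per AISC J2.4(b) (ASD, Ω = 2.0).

E48XX → F_EXX = 480 MPa.
t_e = 0.707 × 10 = 7.07 mm.
R_nwl = 0.6 × 480 × 7.07 × 290 × 10⁻³ = 590.5 kN (longitudinal, 2 welds).
R_nwt = 0.6 × 480 × 7.07 × 150 × 10⁻³ = 305.4 kN (transverse, base value).
(i) R_nwl + R_nwt = 895.9 kN; (ii) 0.85 R_nwl + 1.5 R_nwt = 960 kN.
R_n = max = 960 kN [governs: (ii)]; R_n/Ω = 480 kN.

R_n/Ω ≈ 480 kN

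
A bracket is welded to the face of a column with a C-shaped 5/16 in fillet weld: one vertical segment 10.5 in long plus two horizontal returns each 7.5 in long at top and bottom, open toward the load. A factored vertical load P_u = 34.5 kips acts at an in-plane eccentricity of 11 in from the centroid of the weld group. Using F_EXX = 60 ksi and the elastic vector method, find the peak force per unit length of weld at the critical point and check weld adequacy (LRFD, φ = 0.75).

Total weld length L_w = 25.5 in. Treat welds as unit-width lines.
Centroid: x̄ = 2×7.5×3.75 / 25.5 = 2.206 in from the vertical weld.
Polar moment about centroid: J = I_x + I_y = [10.5³/12 + 2×7.5×5.25²] + [10.5×2.206² + 2(7.5³/12 + 7.5×1.544²)] = 667.1 in³.
Direct shear f_v = P/L_w = 34.5 / 25.5 = 1.353 kip/in (vertical).
Torsion M = P·e = 34.5 × 11 = 379.5 kip·in.
Critical point at (x, y) = (5.294, 5.25) from centroid. f_tx = M·y/J = 2.987 kip/in; f_ty = M·x/J = 3.012 kip/in.
Resultant f_max = √[f_tx² + (f_v + f_ty)²] = √[2.987² + (1.353 + 3.012)²] = 5.289 kip/in.
Capacity per unit length: φr_n = 0.75 × 0.6 × 60 × (0.707 × 0.3125) = 5.965 kip/in.
5.289 ≤ 5.965 → adequate.

f_max ≈ 5.29 kip/in; adequate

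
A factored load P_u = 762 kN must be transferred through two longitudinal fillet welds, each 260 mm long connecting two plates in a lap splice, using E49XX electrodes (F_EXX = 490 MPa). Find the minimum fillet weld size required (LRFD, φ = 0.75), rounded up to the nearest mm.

w = 10 mm

Total weld length L = 520 mm.
Required throat t_e = P_u / (φ × 0.6 F_EXX × L) = 762 / (0.75 × 0.6 × 490 × 520 × 10⁻³) = 6.646 mm.
Required leg w = t_e / 0.707 = 9.4 mm → use 10 mm.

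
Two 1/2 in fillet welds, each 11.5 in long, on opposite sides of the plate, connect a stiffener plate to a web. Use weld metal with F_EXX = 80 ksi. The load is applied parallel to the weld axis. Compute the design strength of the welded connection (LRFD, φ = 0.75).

Effective throat t_e = 0.707 × 0.5 = 0.3535 in.
Total length L = 23 in; A_we = 0.3535 × 23 = 8.13 in².
F_nw = 0.6 F_EXX = 0.6 × 80 = 48 ksi.
φR_n = 0.75 × 48 × 8.13 = 292.7 kips.

φR_n ≈ 293 kips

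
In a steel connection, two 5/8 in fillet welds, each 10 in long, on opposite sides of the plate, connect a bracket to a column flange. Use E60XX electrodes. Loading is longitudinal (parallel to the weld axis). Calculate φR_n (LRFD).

E60XX → F_EXX = 60 ksi.
Effective throat t_e = 0.707 × 0.625 = 0.4419 in.
Total length L = 20 in; A_we = 0.4419 × 20 = 8.837 in².
F_nw = 0.6 F_EXX = 0.6 × 60 = 36 ksi.
φR_n = 0.75 × 36 × 8.837 = 238.6 kips.

φR_n ≈ 239 kips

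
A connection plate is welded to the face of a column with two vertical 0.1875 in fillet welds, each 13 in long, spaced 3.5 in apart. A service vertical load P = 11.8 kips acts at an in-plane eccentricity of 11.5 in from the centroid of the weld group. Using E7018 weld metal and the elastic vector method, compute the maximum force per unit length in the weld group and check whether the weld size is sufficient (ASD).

E70XX → F_EXX = 70 ksi.
Total weld length L_w = 26 in. Treat welds as unit-width lines.
Polar moment about centroid: J = 2[d³/12 + d(b/2)²] = 2[13³/12 + 13×1.75²] = 445.8 in³.
Direct shear f_v = P/L_w = 11.8 / 26 = 0.4538 kip/in (vertical).
Torsion M = P·e = 11.8 × 11.5 = 135.7 kip·in.
Critical point at (x, y) = (1.75, 6.5) from centroid. f_tx = M·y/J = 1.979 kip/in; f_ty = M·x/J = 0.5327 kip/in.
Resultant f_max = √[f_tx² + (f_v + f_ty)²] = √[1.979² + (0.4538 + 0.5327)²] = 2.211 kip/in.
Capacity per unit length: r_n/Ω = (1/2.0) × 0.6 × 70 × (0.707 × 0.1875) = 2.784 kip/in.
2.211 ≤ 2.784 → adequate.

f_max ≈ 2.21 kip/in; adequate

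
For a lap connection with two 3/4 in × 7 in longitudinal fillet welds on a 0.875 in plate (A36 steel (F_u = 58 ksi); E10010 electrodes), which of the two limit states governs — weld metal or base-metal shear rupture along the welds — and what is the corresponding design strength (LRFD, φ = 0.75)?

E100XX → F_EXX = 100 ksi.
t_e = 0.707 × 0.75 = 0.5302 in; L = 14 in.
Weld metal: φR_n = 0.75 × 0.6 × 100 × 0.5302 × 14 = 334.1 kip.
Base metal (shear rupture): φR_n = 0.75 × 0.6 × 58 × 0.875 × 14 = 319.7 kip.
Governing: base-metal shear rupture.

φR_n ≈ 320 kip (base-metal shear rupture governs)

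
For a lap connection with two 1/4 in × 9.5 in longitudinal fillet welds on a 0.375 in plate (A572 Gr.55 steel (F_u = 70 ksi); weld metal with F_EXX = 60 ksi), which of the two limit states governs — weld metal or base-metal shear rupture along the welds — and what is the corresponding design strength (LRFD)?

t_e = 0.707 × 0.25 = 0.1767 in; L = 19 in.
Weld metal: φR_n = 0.75 × 0.6 × 60 × 0.1767 × 19 = 90.67 kip.
Base metal (shear rupture): φR_n = 0.75 × 0.6 × 70 × 0.375 × 19 = 224.4 kip.
Governing: weld metal.

φR_n ≈ 90.7 kip (weld metal governs)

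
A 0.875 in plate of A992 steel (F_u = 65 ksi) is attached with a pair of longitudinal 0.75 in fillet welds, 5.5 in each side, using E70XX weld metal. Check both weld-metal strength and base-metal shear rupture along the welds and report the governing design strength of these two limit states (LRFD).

φR_n ≈ 184 kips (weld metal governs)

E70XX → F_EXX = 70 ksi.
t_e = 0.707 × 0.75 = 0.5302 in; L = 11 in.
Weld metal: φR_n = 0.75 × 0.6 × 70 × 0.5302 × 11 = 183.7 kips.
Base metal (shear rupture): φR_n = 0.75 × 0.6 × 65 × 0.875 × 11 = 281.5 kips.
Governing: weld metal.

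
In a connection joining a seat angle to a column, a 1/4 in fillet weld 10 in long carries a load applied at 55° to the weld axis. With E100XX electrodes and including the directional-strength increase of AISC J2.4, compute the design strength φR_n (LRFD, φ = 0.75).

E100XX → F_EXX = 100 ksi.
t_e = 0.707 × 0.25 = 0.1767 in; A_we = 0.1767 × 10 = 1.767 in².
Directional factor: 1.0 + 0.5 sin^1.5(55°) = 1.371.
F_nw = 0.6 × 100 × 1.371 = 82.24 ksi.
φR_n = 0.75 × 82.24 × 1.767 = 109 kip.

φR_n ≈ 109 kip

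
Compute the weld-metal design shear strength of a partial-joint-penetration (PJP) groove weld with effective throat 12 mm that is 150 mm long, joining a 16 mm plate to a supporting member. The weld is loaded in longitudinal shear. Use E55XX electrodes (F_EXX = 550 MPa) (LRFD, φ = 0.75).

φR_n ≈ 446 kN

Effective throat (given) t_e = 12 mm.
A_we = 12 × 150 = 1800 mm².
F_nw = 0.6 F_EXX = 330 MPa.
φR_n = 0.75 × 330 × 1800 × 10⁻³ = 445.5 kN.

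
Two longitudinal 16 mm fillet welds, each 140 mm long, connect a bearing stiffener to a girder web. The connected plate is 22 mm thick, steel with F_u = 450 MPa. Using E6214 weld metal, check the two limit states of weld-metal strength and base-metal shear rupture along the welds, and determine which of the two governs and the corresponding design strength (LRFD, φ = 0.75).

φR_n ≈ 884 kN (weld metal governs)

E62XX → F_EXX = 620 MPa.
t_e = 0.707 × 16 = 11.31 mm; L = 280 mm.
Weld metal: φR_n = 0.75 × 0.6 × 620 × 11.31 × 280 × 10⁻³ = 883.7 kN.
Base metal (shear rupture): φR_n = 0.75 × 0.6 × 450 × 22 × 280 × 10⁻³ = 1247 kN.
Governing: weld metal.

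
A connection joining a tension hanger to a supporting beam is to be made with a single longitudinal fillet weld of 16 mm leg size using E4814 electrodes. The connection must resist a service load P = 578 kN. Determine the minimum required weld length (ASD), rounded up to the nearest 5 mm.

E48XX → F_EXX = 480 MPa.
Throat t_e = 0.707 × 16 = 11.31 mm.
r_n/Ω = (0.6 × 480 × 11.31) / 2.0 = 1629 N/mm = 1.629 kN/mm.
L_req = P / (r_n/Ω) = 578 / 1.629 = 354.8 mm total.
Round up → use L = 355 mm.

L = 355 mm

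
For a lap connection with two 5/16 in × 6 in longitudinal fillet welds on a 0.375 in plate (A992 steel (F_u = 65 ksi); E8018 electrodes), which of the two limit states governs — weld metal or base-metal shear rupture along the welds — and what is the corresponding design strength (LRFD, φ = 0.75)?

φR_n ≈ 95.4 kips (weld metal governs)

E80XX → F_EXX = 80 ksi.
t_e = 0.707 × 0.3125 = 0.2209 in; L = 12 in.
Weld metal: φR_n = 0.75 × 0.6 × 80 × 0.2209 × 12 = 95.44 kips.
Base metal (shear rupture): φR_n = 0.75 × 0.6 × 65 × 0.375 × 12 = 131.6 kips.
Governing: weld metal.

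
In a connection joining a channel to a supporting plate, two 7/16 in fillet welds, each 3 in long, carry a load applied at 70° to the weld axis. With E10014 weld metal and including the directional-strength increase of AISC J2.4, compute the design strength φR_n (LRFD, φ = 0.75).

E100XX → F_EXX = 100 ksi.
t_e = 0.707 × 0.4375 = 0.3093 in; A_we = 0.3093 × 6 = 1.856 in².
Directional factor: 1.0 + 0.5 sin^1.5(70°) = 1.455.
F_nw = 0.6 × 100 × 1.455 = 87.33 ksi.
φR_n = 0.75 × 87.33 × 1.856 = 121.6 kips.

φR_n ≈ 122 kips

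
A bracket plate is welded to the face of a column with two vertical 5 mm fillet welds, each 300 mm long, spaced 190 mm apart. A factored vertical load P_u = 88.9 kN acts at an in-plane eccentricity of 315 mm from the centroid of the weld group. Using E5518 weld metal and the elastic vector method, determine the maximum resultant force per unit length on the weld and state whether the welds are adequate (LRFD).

E55XX → F_EXX = 550 MPa.
Total weld length L_w = 600 mm. Treat welds as unit-width lines.
Polar moment about centroid: J = 2[d³/12 + d(b/2)²] = 2[300³/12 + 300×95²] = 9915000 mm³.
Direct shear f_v = P/L_w = 88.9×10³ / 600 = 148.2 N/mm (vertical).
Torsion M = P·e = 88.9×10³ × 315 = 28004000 N·mm.
Critical point at (x, y) = (95, 150) from centroid. f_tx = M·y/J = 423.7 N/mm; f_ty = M·x/J = 268.3 N/mm.
Resultant f_max = √[f_tx² + (f_v + f_ty)²] = √[423.7² + (148.2 + 268.3)²] = 594.1 N/mm.
Capacity per unit length: φr_n = 0.75 × 0.6 × 550 × (0.707 × 5) = 874.9 N/mm.
594.1 ≤ 874.9 → adequate.

f_max ≈ 594 N/mm; adequate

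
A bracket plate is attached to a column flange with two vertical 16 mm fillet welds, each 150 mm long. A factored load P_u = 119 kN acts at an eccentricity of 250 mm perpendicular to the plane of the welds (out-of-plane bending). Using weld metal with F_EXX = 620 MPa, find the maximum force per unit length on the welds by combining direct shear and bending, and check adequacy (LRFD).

L_w = 2 × 150 = 300 mm; section modulus (unit throat) S = 2 × L²/6 = 7500 mm².
Direct shear f_v = P/L_w = 119×10³/300 = 396.7 N/mm.
Moment M = P × e = 119×10³ × 250 = 29750000 N·mm; bending f_b = M/S = 3967 N/mm.
f_max = √(f_v² + f_b²) = √(396.7² + 3967²) = 3986 N/mm.
φr_n = 0.75 × 0.6 × 620 × (0.707 × 16) = 3156 N/mm → NOT adequate.

f_max ≈ 3990 N/mm; NOT adequate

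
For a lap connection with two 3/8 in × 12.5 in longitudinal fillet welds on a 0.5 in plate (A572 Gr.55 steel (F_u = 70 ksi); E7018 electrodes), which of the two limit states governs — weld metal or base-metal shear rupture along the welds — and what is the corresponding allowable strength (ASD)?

R_n/Ω ≈ 139 kips (weld metal governs)

E70XX → F_EXX = 70 ksi.
t_e = 0.707 × 0.375 = 0.2651 in; L = 25 in.
Weld metal: R_n/Ω = (1/2.0) × 0.6 × 70 × 0.2651 × 25 = 139.2 kips.
Base metal (shear rupture): R_n/Ω = (1/2.0) × 0.6 × 70 × 0.5 × 25 = 262.5 kips.
Governing: weld metal.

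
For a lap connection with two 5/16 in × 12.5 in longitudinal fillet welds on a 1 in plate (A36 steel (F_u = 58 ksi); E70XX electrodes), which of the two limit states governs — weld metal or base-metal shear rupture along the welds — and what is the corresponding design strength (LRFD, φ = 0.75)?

φR_n ≈ 174 kips (weld metal governs)

E70XX → F_EXX = 70 ksi.
t_e = 0.707 × 0.3125 = 0.2209 in; L = 25 in.
Weld metal: φR_n = 0.75 × 0.6 × 70 × 0.2209 × 25 = 174 kips.
Base metal (shear rupture): φR_n = 0.75 × 0.6 × 58 × 1 × 25 = 652.5 kips.
Governing: weld metal.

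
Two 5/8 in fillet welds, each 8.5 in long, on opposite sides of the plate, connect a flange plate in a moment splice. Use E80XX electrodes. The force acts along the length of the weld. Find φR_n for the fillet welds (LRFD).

E80XX → F_EXX = 80 ksi.
Effective throat t_e = 0.707 × 0.625 = 0.4419 in.
Total length L = 17 in; A_we = 0.4419 × 17 = 7.512 in².
F_nw = 0.6 F_EXX = 0.6 × 80 = 48 ksi.
φR_n = 0.75 × 48 × 7.512 = 270.4 kip.

φR_n ≈ 270 kip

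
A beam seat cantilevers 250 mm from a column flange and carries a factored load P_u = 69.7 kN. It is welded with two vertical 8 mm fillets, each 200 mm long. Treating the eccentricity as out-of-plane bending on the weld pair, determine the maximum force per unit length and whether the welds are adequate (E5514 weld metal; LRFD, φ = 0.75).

f_max ≈ 1320 N/mm; adequate

E55XX → F_EXX = 550 MPa.
L_w = 2 × 200 = 400 mm; section modulus (unit throat) S = 2 × L²/6 = 13330 mm².
Direct shear f_v = P/L_w = 69.7×10³/400 = 174.2 N/mm.
Moment M = P × e = 69.7×10³ × 250 = 17425000 N·mm; bending f_b = M/S = 1307 N/mm.
f_max = √(f_v² + f_b²) = √(174.2² + 1307²) = 1318 N/mm.
φr_n = 0.75 × 0.6 × 550 × (0.707 × 8) = 1400 N/mm → adequate.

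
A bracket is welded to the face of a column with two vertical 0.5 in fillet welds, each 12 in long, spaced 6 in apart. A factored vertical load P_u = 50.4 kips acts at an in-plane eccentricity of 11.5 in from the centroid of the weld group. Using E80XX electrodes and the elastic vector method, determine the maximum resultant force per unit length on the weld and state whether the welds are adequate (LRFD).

E80XX → F_EXX = 80 ksi.
Total weld length L_w = 24 in. Treat welds as unit-width lines.
Polar moment about centroid: J = 2[d³/12 + d(b/2)²] = 2[12³/12 + 12×3²] = 504 in³.
Direct shear f_v = P/L_w = 50.4 / 24 = 2.1 kip/in (vertical).
Torsion M = P·e = 50.4 × 11.5 = 579.6 kip·in.
Critical point at (x, y) = (3, 6) from centroid. f_tx = M·y/J = 6.9 kip/in; f_ty = M·x/J = 3.45 kip/in.
Resultant f_max = √[f_tx² + (f_v + f_ty)²] = √[6.9² + (2.1 + 3.45)²] = 8.855 kip/in.
Capacity per unit length: φr_n = 0.75 × 0.6 × 80 × (0.707 × 0.5) = 12.73 kip/in.
8.855 ≤ 12.73 → adequate.

f_max ≈ 8.86 kip/in; adequate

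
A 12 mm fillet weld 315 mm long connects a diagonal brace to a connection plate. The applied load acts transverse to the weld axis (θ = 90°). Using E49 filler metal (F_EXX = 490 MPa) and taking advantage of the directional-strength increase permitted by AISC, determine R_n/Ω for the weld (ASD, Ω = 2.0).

t_e = 0.707 × 12 = 8.484 mm; A_we = 8.484 × 315 = 2672 mm².
Directional factor: 1.0 + 0.5 sin^1.5(90°) = 1.5.
F_nw = 0.6 × 490 × 1.5 = 441 MPa.
R_n/Ω = (441 × 2672) / 2.0 × 10⁻³ = 589.3 kN.

R_n/Ω ≈ 589 kN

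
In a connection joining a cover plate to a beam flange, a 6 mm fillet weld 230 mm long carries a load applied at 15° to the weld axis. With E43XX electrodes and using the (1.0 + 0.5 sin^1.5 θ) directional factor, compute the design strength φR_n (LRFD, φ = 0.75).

E43XX → F_EXX = 430 MPa.
t_e = 0.707 × 6 = 4.242 mm; A_we = 4.242 × 230 = 975.7 mm².
Directional factor: 1.0 + 0.5 sin^1.5(15°) = 1.066.
F_nw = 0.6 × 430 × 1.066 = 275 MPa.
φR_n = 0.75 × 275 × 975.7 × 10⁻³ = 201.2 kN.

φR_n ≈ 201 kN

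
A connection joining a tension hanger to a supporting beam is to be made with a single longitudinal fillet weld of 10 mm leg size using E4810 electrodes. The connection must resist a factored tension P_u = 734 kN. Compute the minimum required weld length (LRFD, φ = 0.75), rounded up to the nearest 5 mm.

L = 485 mm

E48XX → F_EXX = 480 MPa.
Throat t_e = 0.707 × 10 = 7.07 mm.
φr_n = 0.75 × 0.6 × 480 × 7.07 × 10⁻³ = 1.527 kN/mm.
L_req = P_u / φr_n = 734 / 1.527 = 480.6 mm total.
Round up → use L = 485 mm.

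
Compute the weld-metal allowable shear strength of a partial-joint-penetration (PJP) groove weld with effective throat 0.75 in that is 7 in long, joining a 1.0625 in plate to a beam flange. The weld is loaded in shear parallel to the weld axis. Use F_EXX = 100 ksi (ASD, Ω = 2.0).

R_n/Ω ≈ 158 kips

Effective throat (given) t_e = 0.75 in.
A_we = 0.75 × 7 = 5.25 in².
F_nw = 0.6 F_EXX = 60 ksi.
R_n/Ω = (60 × 5.25) / 2.0 = 157.5 kips.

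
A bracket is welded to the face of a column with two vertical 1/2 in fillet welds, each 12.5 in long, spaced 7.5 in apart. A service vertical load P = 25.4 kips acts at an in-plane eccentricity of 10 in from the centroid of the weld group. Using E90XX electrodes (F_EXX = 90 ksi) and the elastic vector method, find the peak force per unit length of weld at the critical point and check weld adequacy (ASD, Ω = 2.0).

f_max ≈ 3.37 kip/in; adequate

Total weld length L_w = 25 in. Treat welds as unit-width lines.
Polar moment about centroid: J = 2[d³/12 + d(b/2)²] = 2[12.5³/12 + 12.5×3.75²] = 677.1 in³.
Direct shear f_v = P/L_w = 25.4 / 25 = 1.016 kip/in (vertical).
Torsion M = P·e = 25.4 × 10 = 254 kip·in.
Critical point at (x, y) = (3.75, 6.25) from centroid. f_tx = M·y/J = 2.345 kip/in; f_ty = M·x/J = 1.407 kip/in.
Resultant f_max = √[f_tx² + (f_v + f_ty)²] = √[2.345² + (1.016 + 1.407)²] = 3.372 kip/in.
Capacity per unit length: r_n/Ω = (1/2.0) × 0.6 × 90 × (0.707 × 0.5) = 9.544 kip/in.
3.372 ≤ 9.544 → adequate.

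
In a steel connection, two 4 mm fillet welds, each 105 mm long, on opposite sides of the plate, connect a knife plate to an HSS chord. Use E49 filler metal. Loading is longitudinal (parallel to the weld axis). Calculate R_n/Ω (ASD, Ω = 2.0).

R_n/Ω ≈ 87.3 kN

E49XX → F_EXX = 490 MPa.
Effective throat t_e = 0.707 × 4 = 2.828 mm.
Total length L = 210 mm; A_we = 2.828 × 210 = 593.9 mm².
F_nw = 0.6 F_EXX = 0.6 × 490 = 294 MPa.
R_n = 294 × 593.9 × 10⁻³ = 174.6 kN; R_n/Ω = 174.6/2.0 = 87.3 kN.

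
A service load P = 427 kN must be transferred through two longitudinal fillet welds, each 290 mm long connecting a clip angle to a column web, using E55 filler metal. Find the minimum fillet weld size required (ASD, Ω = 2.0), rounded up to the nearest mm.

E55XX → F_EXX = 550 MPa.
Total weld length L = 580 mm.
Required throat t_e = P × Ω / (0.6 F_EXX × L) = 427 × 2.0 / (0.6 × 550 × 580 × 10⁻³) = 4.462 mm.
Required leg w = t_e / 0.707 = 6.311 mm → use 7 mm.

w = 7 mm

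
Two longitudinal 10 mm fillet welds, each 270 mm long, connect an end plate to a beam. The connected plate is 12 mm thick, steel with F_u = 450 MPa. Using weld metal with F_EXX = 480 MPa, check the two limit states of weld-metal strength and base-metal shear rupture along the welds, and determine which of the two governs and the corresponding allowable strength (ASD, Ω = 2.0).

t_e = 0.707 × 10 = 7.07 mm; L = 540 mm.
Weld metal: R_n/Ω = (1/2.0) × 0.6 × 480 × 7.07 × 540 × 10⁻³ = 549.8 kN.
Base metal (shear rupture): R_n/Ω = (1/2.0) × 0.6 × 450 × 12 × 540 × 10⁻³ = 874.8 kN.
Governing: weld metal.

R_n/Ω ≈ 550 kN (weld metal governs)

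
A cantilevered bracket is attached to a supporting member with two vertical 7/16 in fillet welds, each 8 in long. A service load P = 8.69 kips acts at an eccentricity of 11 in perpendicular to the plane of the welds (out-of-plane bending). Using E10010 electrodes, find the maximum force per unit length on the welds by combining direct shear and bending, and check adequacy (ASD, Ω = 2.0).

E100XX → F_EXX = 100 ksi.
L_w = 2 × 8 = 16 in; section modulus (unit throat) S = 2 × L²/6 = 21.33 in².
Direct shear f_v = P/L_w = 8.69/16 = 0.5431 kip/in.
Moment M = P × e = 8.69 × 11 = 95.59 kip·in; bending f_b = M/S = 4.481 kip/in.
f_max = √(f_v² + f_b²) = √(0.5431² + 4.481²) = 4.514 kip/in.
r_n/Ω = (1/2.0) × 0.6 × 100 × (0.707 × 0.4375) = 9.279 kip/in → adequate.

f_max ≈ 4.51 kip/in; adequate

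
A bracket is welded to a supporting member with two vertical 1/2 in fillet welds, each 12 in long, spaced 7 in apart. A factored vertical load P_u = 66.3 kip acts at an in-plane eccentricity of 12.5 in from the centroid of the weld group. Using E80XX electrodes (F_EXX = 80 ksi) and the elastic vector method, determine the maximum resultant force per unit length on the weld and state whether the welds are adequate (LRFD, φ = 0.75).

f_max ≈ 11.5 kip/in; adequate

Total weld length L_w = 24 in. Treat welds as unit-width lines.
Polar moment about centroid: J = 2[d³/12 + d(b/2)²] = 2[12³/12 + 12×3.5²] = 582 in³.
Direct shear f_v = P/L_w = 66.3 / 24 = 2.762 kip/in (vertical).
Torsion M = P·e = 66.3 × 12.5 = 828.75 kip·in.
Critical point at (x, y) = (3.5, 6) from centroid. f_tx = M·y/J = 8.544 kip/in; f_ty = M·x/J = 4.984 kip/in.
Resultant f_max = √[f_tx² + (f_v + f_ty)²] = √[8.544² + (2.762 + 4.984)²] = 11.53 kip/in.
Capacity per unit length: φr_n = 0.75 × 0.6 × 80 × (0.707 × 0.5) = 12.73 kip/in.
11.53 ≤ 12.73 → adequate.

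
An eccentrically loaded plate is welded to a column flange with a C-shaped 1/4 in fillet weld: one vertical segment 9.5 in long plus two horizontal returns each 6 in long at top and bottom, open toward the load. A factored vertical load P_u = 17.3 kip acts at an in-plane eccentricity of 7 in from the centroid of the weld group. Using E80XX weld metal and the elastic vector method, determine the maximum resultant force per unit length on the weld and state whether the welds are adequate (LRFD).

f_max ≈ 2.44 kip/in; adequate

E80XX → F_EXX = 80 ksi.
Total weld length L_w = 21.5 in. Treat welds as unit-width lines.
Centroid: x̄ = 2×6×3 / 21.5 = 1.674 in from the vertical weld.
Polar moment about centroid: J = I_x + I_y = [9.5³/12 + 2×6×4.75²] + [9.5×1.674² + 2(6³/12 + 6×1.326²)] = 425.9 in³.
Direct shear f_v = P/L_w = 17.3 / 21.5 = 0.8047 kip/in (vertical).
Torsion M = P·e = 17.3 × 7 = 121.1 kip·in.
Critical point at (x, y) = (4.326, 4.75) from centroid. f_tx = M·y/J = 1.351 kip/in; f_ty = M·x/J = 1.23 kip/in.
Resultant f_max = √[f_tx² + (f_v + f_ty)²] = √[1.351² + (0.8047 + 1.23)²] = 2.442 kip/in.
Capacity per unit length: φr_n = 0.75 × 0.6 × 80 × (0.707 × 0.25) = 6.363 kip/in.
2.442 ≤ 6.363 → adequate.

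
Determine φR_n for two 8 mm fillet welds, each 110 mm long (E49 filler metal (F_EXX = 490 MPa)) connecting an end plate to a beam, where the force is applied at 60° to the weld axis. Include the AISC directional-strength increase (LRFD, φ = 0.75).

t_e = 0.707 × 8 = 5.656 mm; A_we = 5.656 × 220 = 1244 mm².
Directional factor: 1.0 + 0.5 sin^1.5(60°) = 1.403.
F_nw = 0.6 × 490 × 1.403 = 412.5 MPa.
φR_n = 0.75 × 412.5 × 1244 × 10⁻³ = 384.9 kN.

φR_n ≈ 385 kN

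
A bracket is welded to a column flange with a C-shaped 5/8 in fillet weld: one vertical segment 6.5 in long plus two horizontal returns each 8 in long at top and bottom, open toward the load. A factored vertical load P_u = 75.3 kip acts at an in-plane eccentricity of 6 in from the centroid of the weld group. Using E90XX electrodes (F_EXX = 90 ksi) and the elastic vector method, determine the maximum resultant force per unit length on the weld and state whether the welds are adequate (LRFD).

Total weld length L_w = 22.5 in. Treat welds as unit-width lines.
Centroid: x̄ = 2×8×4 / 22.5 = 2.844 in from the vertical weld.
Polar moment about centroid: J = I_x + I_y = [6.5³/12 + 2×8×3.25²] + [6.5×2.844² + 2(8³/12 + 8×1.156²)] = 351.2 in³.
Direct shear f_v = P/L_w = 75.3 / 22.5 = 3.347 kip/in (vertical).
Torsion M = P·e = 75.3 × 6 = 451.8 kip·in.
Critical point at (x, y) = (5.156, 3.25) from centroid. f_tx = M·y/J = 4.181 kip/in; f_ty = M·x/J = 6.633 kip/in.
Resultant f_max = √[f_tx² + (f_v + f_ty)²] = √[4.181² + (3.347 + 6.633)²] = 10.82 kip/in.
Capacity per unit length: φr_n = 0.75 × 0.6 × 90 × (0.707 × 0.625) = 17.9 kip/in.
10.82 ≤ 17.9 → adequate.

f_max ≈ 10.8 kip/in; adequate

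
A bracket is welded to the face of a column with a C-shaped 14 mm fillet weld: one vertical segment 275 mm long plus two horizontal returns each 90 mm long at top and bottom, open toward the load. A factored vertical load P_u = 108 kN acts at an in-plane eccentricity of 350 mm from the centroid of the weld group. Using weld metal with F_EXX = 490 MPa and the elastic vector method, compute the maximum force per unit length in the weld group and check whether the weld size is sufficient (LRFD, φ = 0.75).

Total weld length L_w = 455 mm. Treat welds as unit-width lines.
Centroid: x̄ = 2×90×45 / 455 = 17.8 mm from the vertical weld.
Polar moment about centroid: J = I_x + I_y = [275³/12 + 2×90×137.5²] + [275×17.8² + 2(90³/12 + 90×27.2²)] = 5478000 mm³.
Direct shear f_v = P/L_w = 108×10³ / 455 = 237.4 N/mm (vertical).
Torsion M = P·e = 108×10³ × 350 = 37800000 N·mm.
Critical point at (x, y) = (72.2, 137.5) from centroid. f_tx = M·y/J = 948.8 N/mm; f_ty = M·x/J = 498.2 N/mm.
Resultant f_max = √[f_tx² + (f_v + f_ty)²] = √[948.8² + (237.4 + 498.2)²] = 1201 N/mm.
Capacity per unit length: φr_n = 0.75 × 0.6 × 490 × (0.707 × 14) = 2183 N/mm.
1201 ≤ 2183 → adequate.

f_max ≈ 1200 N/mm; adequate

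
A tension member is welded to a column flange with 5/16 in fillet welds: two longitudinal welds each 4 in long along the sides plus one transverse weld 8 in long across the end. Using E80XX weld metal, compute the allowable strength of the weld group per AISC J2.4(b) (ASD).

R_n/Ω ≈ 99.7 kip

E80XX → F_EXX = 80 ksi.
t_e = 0.707 × 0.3125 = 0.2209 in.
R_nwl = 0.6 × 80 × 0.2209 × 8 = 84.84 kip (longitudinal, 2 welds).
R_nwt = 0.6 × 80 × 0.2209 × 8 = 84.84 kip (transverse, base value).
(i) R_nwl + R_nwt = 169.7 kip; (ii) 0.85 R_nwl + 1.5 R_nwt = 199.4 kip.
R_n = max = 199.4 kip [governs: (ii)]; R_n/Ω = 99.69 kip.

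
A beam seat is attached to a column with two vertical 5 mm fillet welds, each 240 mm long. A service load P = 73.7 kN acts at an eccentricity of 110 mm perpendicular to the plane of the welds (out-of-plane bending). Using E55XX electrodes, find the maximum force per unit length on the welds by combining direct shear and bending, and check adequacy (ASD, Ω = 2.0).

E55XX → F_EXX = 550 MPa.
L_w = 2 × 240 = 480 mm; section modulus (unit throat) S = 2 × L²/6 = 19200 mm².
Direct shear f_v = P/L_w = 73.7×10³/480 = 153.5 N/mm.
Moment M = P × e = 73.7×10³ × 110 = 8107000 N·mm; bending f_b = M/S = 422.2 N/mm.
f_max = √(f_v² + f_b²) = √(153.5² + 422.2²) = 449.3 N/mm.
r_n/Ω = (1/2.0) × 0.6 × 550 × (0.707 × 5) = 583.3 N/mm → adequate.

f_max ≈ 449 N/mm; adequate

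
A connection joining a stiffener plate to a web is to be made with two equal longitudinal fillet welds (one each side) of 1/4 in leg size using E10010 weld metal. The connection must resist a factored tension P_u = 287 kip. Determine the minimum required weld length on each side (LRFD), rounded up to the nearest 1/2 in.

E100XX → F_EXX = 100 ksi.
Throat t_e = 0.707 × 0.25 = 0.1767 in.
φr_n = 0.75 × 0.6 × 100 × 0.1767 = 7.954 kip/in.
L_req = P_u / φr_n = 287 / 7.954 = 36.08 in total.
Per side: 36.08 / 2 = 18.04 in.
Round up → use L = 18.5 in on each side.

L = 18.5 in on each side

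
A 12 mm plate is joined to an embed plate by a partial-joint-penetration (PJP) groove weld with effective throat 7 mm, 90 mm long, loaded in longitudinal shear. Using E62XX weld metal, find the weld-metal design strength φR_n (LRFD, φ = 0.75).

φR_n ≈ 176 kN

E62XX → F_EXX = 620 MPa.
Effective throat (given) t_e = 7 mm.
A_we = 7 × 90 = 630 mm².
F_nw = 0.6 F_EXX = 372 MPa.
φR_n = 0.75 × 372 × 630 × 10⁻³ = 175.8 kN.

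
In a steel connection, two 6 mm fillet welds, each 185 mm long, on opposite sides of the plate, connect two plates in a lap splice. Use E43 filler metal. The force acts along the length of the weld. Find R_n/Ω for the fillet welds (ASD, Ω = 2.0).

R_n/Ω ≈ 202 kN

E43XX → F_EXX = 430 MPa.
Effective throat t_e = 0.707 × 6 = 4.242 mm.
Total length L = 370 mm; A_we = 4.242 × 370 = 1570 mm².
F_nw = 0.6 F_EXX = 0.6 × 430 = 258 MPa.
R_n = 258 × 1570 × 10⁻³ = 404.9 kN; R_n/Ω = 404.9/2.0 = 202.5 kN.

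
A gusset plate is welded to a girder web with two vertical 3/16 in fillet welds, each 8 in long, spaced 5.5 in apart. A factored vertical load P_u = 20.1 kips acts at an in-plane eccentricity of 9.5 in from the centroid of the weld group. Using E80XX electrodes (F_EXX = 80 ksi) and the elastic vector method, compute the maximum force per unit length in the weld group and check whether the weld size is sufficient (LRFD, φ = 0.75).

Total weld length L_w = 16 in. Treat welds as unit-width lines.
Polar moment about centroid: J = 2[d³/12 + d(b/2)²] = 2[8³/12 + 8×2.75²] = 206.3 in³.
Direct shear f_v = P/L_w = 20.1 / 16 = 1.256 kip/in (vertical).
Torsion M = P·e = 20.1 × 9.5 = 190.95 kip·in.
Critical point at (x, y) = (2.75, 4) from centroid. f_tx = M·y/J = 3.702 kip/in; f_ty = M·x/J = 2.545 kip/in.
Resultant f_max = √[f_tx² + (f_v + f_ty)²] = √[3.702² + (1.256 + 2.545)²] = 5.306 kip/in.
Capacity per unit length: φr_n = 0.75 × 0.6 × 80 × (0.707 × 0.1875) = 4.772 kip/in.
5.306 > 4.772 → NOT adequate.

f_max ≈ 5.31 kip/in; NOT adequate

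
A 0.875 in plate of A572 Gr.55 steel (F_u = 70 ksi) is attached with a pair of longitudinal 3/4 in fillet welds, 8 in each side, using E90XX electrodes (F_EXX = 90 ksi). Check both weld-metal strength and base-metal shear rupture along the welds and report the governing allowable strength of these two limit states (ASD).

t_e = 0.707 × 0.75 = 0.5302 in; L = 16 in.
Weld metal: R_n/Ω = (1/2.0) × 0.6 × 90 × 0.5302 × 16 = 229.1 kips.
Base metal (shear rupture): R_n/Ω = (1/2.0) × 0.6 × 70 × 0.875 × 16 = 294 kips.
Governing: weld metal.

R_n/Ω ≈ 229 kips (weld metal governs)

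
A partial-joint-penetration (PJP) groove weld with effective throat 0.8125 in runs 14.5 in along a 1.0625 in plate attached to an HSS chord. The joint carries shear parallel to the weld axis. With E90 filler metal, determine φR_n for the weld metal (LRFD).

φR_n ≈ 477 kip

E90XX → F_EXX = 90 ksi.
Effective throat (given) t_e = 0.8125 in.
A_we = 0.8125 × 14.5 = 11.78 in².
F_nw = 0.6 F_EXX = 54 ksi.
φR_n = 0.75 × 54 × 11.78 = 477.1 kip.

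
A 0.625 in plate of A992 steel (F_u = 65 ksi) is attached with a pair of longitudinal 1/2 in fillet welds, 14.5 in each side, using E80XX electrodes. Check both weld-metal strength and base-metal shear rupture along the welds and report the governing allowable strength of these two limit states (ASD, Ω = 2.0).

E80XX → F_EXX = 80 ksi.
t_e = 0.707 × 0.5 = 0.3535 in; L = 29 in.
Weld metal: R_n/Ω = (1/2.0) × 0.6 × 80 × 0.3535 × 29 = 246 kips.
Base metal (shear rupture): R_n/Ω = (1/2.0) × 0.6 × 65 × 0.625 × 29 = 353.4 kips.
Governing: weld metal.

R_n/Ω ≈ 246 kips (weld metal governs)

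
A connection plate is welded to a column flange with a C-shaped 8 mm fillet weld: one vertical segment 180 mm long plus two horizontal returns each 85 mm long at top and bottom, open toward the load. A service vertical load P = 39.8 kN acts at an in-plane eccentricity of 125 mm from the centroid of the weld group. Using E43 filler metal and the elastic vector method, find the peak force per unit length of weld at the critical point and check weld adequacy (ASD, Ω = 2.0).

E43XX → F_EXX = 430 MPa.
Total weld length L_w = 350 mm. Treat welds as unit-width lines.
Centroid: x̄ = 2×85×42.5 / 350 = 20.64 mm from the vertical weld.
Polar moment about centroid: J = I_x + I_y = [180³/12 + 2×85×90²] + [180×20.64² + 2(85³/12 + 85×21.86²)] = 2123000 mm³.
Direct shear f_v = P/L_w = 39.8×10³ / 350 = 113.7 N/mm (vertical).
Torsion M = P·e = 39.8×10³ × 125 = 4975000 N·mm.
Critical point at (x, y) = (64.36, 90) from centroid. f_tx = M·y/J = 210.9 N/mm; f_ty = M·x/J = 150.8 N/mm.
Resultant f_max = √[f_tx² + (f_v + f_ty)²] = √[210.9² + (113.7 + 150.8)²] = 338.3 N/mm.
Capacity per unit length: r_n/Ω = (1/2.0) × 0.6 × 430 × (0.707 × 8) = 729.6 N/mm.
338.3 ≤ 729.6 → adequate.

f_max ≈ 338 N/mm; adequate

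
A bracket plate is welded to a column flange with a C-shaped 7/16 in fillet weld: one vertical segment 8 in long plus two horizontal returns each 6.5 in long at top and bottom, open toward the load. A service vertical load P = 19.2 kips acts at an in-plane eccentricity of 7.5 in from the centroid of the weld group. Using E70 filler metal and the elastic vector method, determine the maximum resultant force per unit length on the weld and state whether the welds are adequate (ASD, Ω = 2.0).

f_max ≈ 3.22 kip/in; adequate

E70XX → F_EXX = 70 ksi.
Total weld length L_w = 21 in. Treat welds as unit-width lines.
Centroid: x̄ = 2×6.5×3.25 / 21 = 2.012 in from the vertical weld.
Polar moment about centroid: J = I_x + I_y = [8³/12 + 2×6.5×4²] + [8×2.012² + 2(6.5³/12 + 6.5×1.238²)] = 348.7 in³.
Direct shear f_v = P/L_w = 19.2 / 21 = 0.9143 kip/in (vertical).
Torsion M = P·e = 19.2 × 7.5 = 144 kip·in.
Critical point at (x, y) = (4.488, 4) from centroid. f_tx = M·y/J = 1.652 kip/in; f_ty = M·x/J = 1.853 kip/in.
Resultant f_max = √[f_tx² + (f_v + f_ty)²] = √[1.652² + (0.9143 + 1.853)²] = 3.223 kip/in.
Capacity per unit length: r_n/Ω = (1/2.0) × 0.6 × 70 × (0.707 × 0.4375) = 6.496 kip/in.
3.223 ≤ 6.496 → adequate.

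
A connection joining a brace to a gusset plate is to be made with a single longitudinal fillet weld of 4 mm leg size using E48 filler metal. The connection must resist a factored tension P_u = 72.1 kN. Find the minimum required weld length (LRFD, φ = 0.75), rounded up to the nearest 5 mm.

E48XX → F_EXX = 480 MPa.
Throat t_e = 0.707 × 4 = 2.828 mm.
φr_n = 0.75 × 0.6 × 480 × 2.828 × 10⁻³ = 0.6108 kN/mm.
L_req = P_u / φr_n = 72.1 / 0.6108 = 118 mm total.
Round up → use L = 120 mm.

L = 120 mm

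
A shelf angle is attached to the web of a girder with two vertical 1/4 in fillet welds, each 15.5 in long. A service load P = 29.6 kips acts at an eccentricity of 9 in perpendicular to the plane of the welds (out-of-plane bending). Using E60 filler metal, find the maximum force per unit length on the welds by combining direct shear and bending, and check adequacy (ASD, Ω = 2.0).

f_max ≈ 3.46 kip/in; NOT adequate

E60XX → F_EXX = 60 ksi.
L_w = 2 × 15.5 = 31 in; section modulus (unit throat) S = 2 × L²/6 = 80.08 in².
Direct shear f_v = P/L_w = 29.6/31 = 0.9548 kip/in.
Moment M = P × e = 29.6 × 9 = 266.4 kip·in; bending f_b = M/S = 3.327 kip/in.
f_max = √(f_v² + f_b²) = √(0.9548² + 3.327²) = 3.461 kip/in.
r_n/Ω = (1/2.0) × 0.6 × 60 × (0.707 × 0.25) = 3.181 kip/in → NOT adequate.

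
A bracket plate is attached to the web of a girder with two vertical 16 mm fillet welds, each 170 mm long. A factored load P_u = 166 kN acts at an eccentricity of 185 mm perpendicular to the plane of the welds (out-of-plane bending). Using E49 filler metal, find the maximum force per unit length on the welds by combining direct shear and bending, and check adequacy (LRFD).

f_max ≈ 3230 N/mm; NOT adequate

E49XX → F_EXX = 490 MPa.
L_w = 2 × 170 = 340 mm; section modulus (unit throat) S = 2 × L²/6 = 9633 mm².
Direct shear f_v = P/L_w = 166×10³/340 = 488.2 N/mm.
Moment M = P × e = 166×10³ × 185 = 30710000 N·mm; bending f_b = M/S = 3188 N/mm.
f_max = √(f_v² + f_b²) = √(488.2² + 3188²) = 3225 N/mm.
φr_n = 0.75 × 0.6 × 490 × (0.707 × 16) = 2494 N/mm → NOT adequate.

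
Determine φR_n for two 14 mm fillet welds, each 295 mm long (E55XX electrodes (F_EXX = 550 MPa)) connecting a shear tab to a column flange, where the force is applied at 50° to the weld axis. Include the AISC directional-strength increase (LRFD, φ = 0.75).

φR_n ≈ 1930 kN

t_e = 0.707 × 14 = 9.898 mm; A_we = 9.898 × 590 = 5840 mm².
Directional factor: 1.0 + 0.5 sin^1.5(50°) = 1.335.
F_nw = 0.6 × 550 × 1.335 = 440.6 MPa.
φR_n = 0.75 × 440.6 × 5840 × 10⁻³ = 1930 kN.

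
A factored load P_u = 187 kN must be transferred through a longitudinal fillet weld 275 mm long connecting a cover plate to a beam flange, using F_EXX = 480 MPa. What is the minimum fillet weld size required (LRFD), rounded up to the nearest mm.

w = 5 mm

Total weld length L = 275 mm.
Required throat t_e = P_u / (φ × 0.6 F_EXX × L) = 187 / (0.75 × 0.6 × 480 × 275 × 10⁻³) = 3.148 mm.
Required leg w = t_e / 0.707 = 4.453 mm → use 5 mm.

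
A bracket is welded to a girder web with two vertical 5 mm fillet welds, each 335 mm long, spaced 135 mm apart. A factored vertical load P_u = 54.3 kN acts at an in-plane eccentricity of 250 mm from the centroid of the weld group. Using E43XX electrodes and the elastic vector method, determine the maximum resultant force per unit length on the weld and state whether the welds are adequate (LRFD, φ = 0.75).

E43XX → F_EXX = 430 MPa.
Total weld length L_w = 670 mm. Treat welds as unit-width lines.
Polar moment about centroid: J = 2[d³/12 + d(b/2)²] = 2[335³/12 + 335×67.5²] = 9319000 mm³.
Direct shear f_v = P/L_w = 54.3×10³ / 670 = 81.04 N/mm (vertical).
Torsion M = P·e = 54.3×10³ × 250 = 13575000 N·mm.
Critical point at (x, y) = (67.5, 167.5) from centroid. f_tx = M·y/J = 244 N/mm; f_ty = M·x/J = 98.33 N/mm.
Resultant f_max = √[f_tx² + (f_v + f_ty)²] = √[244² + (81.04 + 98.33)²] = 302.8 N/mm.
Capacity per unit length: φr_n = 0.75 × 0.6 × 430 × (0.707 × 5) = 684 N/mm.
302.8 ≤ 684 → adequate.

f_max ≈ 303 N/mm; adequate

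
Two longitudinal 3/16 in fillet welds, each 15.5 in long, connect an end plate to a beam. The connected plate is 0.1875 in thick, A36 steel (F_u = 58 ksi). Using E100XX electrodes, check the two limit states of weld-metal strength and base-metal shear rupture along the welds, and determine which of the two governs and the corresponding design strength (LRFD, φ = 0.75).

E100XX → F_EXX = 100 ksi.
t_e = 0.707 × 0.1875 = 0.1326 in; L = 31 in.
Weld metal: φR_n = 0.75 × 0.6 × 100 × 0.1326 × 31 = 184.9 kips.
Base metal (shear rupture): φR_n = 0.75 × 0.6 × 58 × 0.1875 × 31 = 151.7 kips.
Governing: base-metal shear rupture.

φR_n ≈ 152 kips (base-metal shear rupture governs)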